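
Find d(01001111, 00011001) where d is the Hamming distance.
XOR = 01010110, count of 1s = 4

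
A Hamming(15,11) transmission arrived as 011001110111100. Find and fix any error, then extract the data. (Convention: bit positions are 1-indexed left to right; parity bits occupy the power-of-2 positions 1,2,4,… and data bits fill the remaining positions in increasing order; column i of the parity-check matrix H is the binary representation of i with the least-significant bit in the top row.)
Syndrome s = H · r^T (mod 2), r = 011001110111100:
  s[0] = (101010101010101)·(011001110111100) mod 2 = 0+0+1+0+0+0+1+0+0+0+1+0+1+0+0 mod 2 = 0
  s[1] = (011001100110011)·(011001110111100) mod 2 = 0+1+1+0+0+1+1+0+0+1+1+0+0+0+0 mod 2 = 0
  s[2] = (000111100001111)·(011001110111100) mod 2 = 0+0+0+0+0+1+1+0+0+0+0+1+1+0+0 mod 2 = 0
  s[3] = (000000011111111)·(011001110111100) mod 2 = 0+0+0+0+0+0+0+1+0+1+1+1+1+0+0 mod 2 = 1
Syndrome = 0001
Column 8 of H equals this syndrome → error at bit 8 (1-indexed).
Flip bit 8: 011001110111100 → 011001100111100
Extract data bits at positions {3,5,6,7,9,10,11,12,13,14,15}: 10110111100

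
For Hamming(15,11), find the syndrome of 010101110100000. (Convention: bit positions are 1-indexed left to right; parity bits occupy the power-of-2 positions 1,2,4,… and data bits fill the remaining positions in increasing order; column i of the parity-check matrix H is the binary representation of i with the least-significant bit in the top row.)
Syndrome s = H · r^T (mod 2), r = 010101110100000:
  s[0] = (101010101010101)·(010101110100000) mod 2 = 0+0+0+0+0+0+1+0+0+0+0+0+0+0+0 mod 2 = 1
  s[1] = (011001100110011)·(010101110100000) mod 2 = 0+1+0+0+0+1+1+0+0+1+0+0+0+0+0 mod 2 = 0
  s[2] = (000111100001111)·(010101110100000) mod 2 = 0+0+0+1+0+1+1+0+0+0+0+0+0+0+0 mod 2 = 1
  s[3] = (000000011111111)·(010101110100000) mod 2 = 0+0+0+0+0+0+0+1+0+1+0+0+0+0+0 mod 2 = 0
Syndrome = 1010
Non-zero syndrome: error at position 5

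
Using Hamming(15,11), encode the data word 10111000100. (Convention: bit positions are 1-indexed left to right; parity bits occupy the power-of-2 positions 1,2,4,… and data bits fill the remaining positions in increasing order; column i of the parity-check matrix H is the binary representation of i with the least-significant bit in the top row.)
Codeword c = d · G (mod 2), d = 10111000100:
  c[0] = d·G[:,0] = (10111000100)·(11011010101) mod 2 = 1+0+0+1+1+0+0+0+1+0+0 mod 2 = 0
  c[1] = d·G[:,1] = (10111000100)·(10110110011) mod 2 = 1+0+1+1+0+0+0+0+0+0+0 mod 2 = 1
  c[2] = d·G[:,2] = (10111000100)·(10000000000) mod 2 = 1+0+0+0+0+0+0+0+0+0+0 mod 2 = 1
  c[3] = d·G[:,3] = (10111000100)·(01110001111) mod 2 = 0+0+1+1+0+0+0+0+1+0+0 mod 2 = 1
  c[4] = d·G[:,4] = (10111000100)·(01000000000) mod 2 = 0+0+0+0+0+0+0+0+0+0+0 mod 2 = 0
  c[5] = d·G[:,5] = (10111000100)·(00100000000) mod 2 = 0+0+1+0+0+0+0+0+0+0+0 mod 2 = 1
  c[6] = d·G[:,6] = (10111000100)·(00010000000) mod 2 = 0+0+0+1+0+0+0+0+0+0+0 mod 2 = 1
  c[7] = d·G[:,7] = (10111000100)·(00001111111) mod 2 = 0+0+0+0+1+0+0+0+1+0+0 mod 2 = 0
  c[8] = d·G[:,8] = (10111000100)·(00001000000) mod 2 = 0+0+0+0+1+0+0+0+0+0+0 mod 2 = 1
  c[9] = d·G[:,9] = (10111000100)·(00000100000) mod 2 = 0+0+0+0+0+0+0+0+0+0+0 mod 2 = 0
  c[10] = d·G[:,10] = (10111000100)·(00000010000) mod 2 = 0+0+0+0+0+0+0+0+0+0+0 mod 2 = 0
  c[11] = d·G[:,11] = (10111000100)·(00000001000) mod 2 = 0+0+0+0+0+0+0+0+0+0+0 mod 2 = 0
  c[12] = d·G[:,12] = (10111000100)·(00000000100) mod 2 = 0+0+0+0+0+0+0+0+1+0+0 mod 2 = 1
  c[13] = d·G[:,13] = (10111000100)·(00000000010) mod 2 = 0+0+0+0+0+0+0+0+0+0+0 mod 2 = 0
  c[14] = d·G[:,14] = (10111000100)·(00000000001) mod 2 = 0+0+0+0+0+0+0+0+0+0+0 mod 2 = 0
Codeword = 011101101000100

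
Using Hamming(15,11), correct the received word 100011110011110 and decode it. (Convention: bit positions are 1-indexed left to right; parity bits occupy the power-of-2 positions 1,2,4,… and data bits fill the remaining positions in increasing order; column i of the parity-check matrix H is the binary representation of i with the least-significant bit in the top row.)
Syndrome s = H · r^T (mod 2), r = 100011110011110:
  s[0] = (101010101010101)·(100011110011110) mod 2 = 1+0+0+0+1+0+1+0+0+0+1+0+1+0+0 mod 2 = 1
  s[1] = (011001100110011)·(100011110011110) mod 2 = 0+0+0+0+0+1+1+0+0+0+1+0+0+1+0 mod 2 = 0
  s[2] = (000111100001111)·(100011110011110) mod 2 = 0+0+0+0+1+1+1+0+0+0+0+1+1+1+0 mod 2 = 0
  s[3] = (000000011111111)·(100011110011110) mod 2 = 0+0+0+0+0+0+0+1+0+0+1+1+1+1+0 mod 2 = 1
Syndrome = 1001
Column 9 of H equals this syndrome → error at bit 9 (1-indexed).
Flip bit 9: 100011110011110 → 100011111011110
Extract data bits at positions {3,5,6,7,9,10,11,12,13,14,15}: 01111011110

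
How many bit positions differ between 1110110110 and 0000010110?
XOR = 1110100000, count of 1s = 4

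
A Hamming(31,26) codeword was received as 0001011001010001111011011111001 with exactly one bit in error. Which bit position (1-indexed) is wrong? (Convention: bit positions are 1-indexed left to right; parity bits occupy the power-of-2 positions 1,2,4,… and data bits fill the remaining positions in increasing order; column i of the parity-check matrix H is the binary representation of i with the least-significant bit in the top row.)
Syndrome s = H · r^T (mod 2), r = 0001011001010001111011011111001:
  s[0] = (1010101010101010101010101010101)·(0001011001010001111011011111001) mod 2 = 0+0+0+0+0+0+1+0+0+0+0+0+0+0+0+0+1+0+1+0+1+0+0+0+1+0+1+0+0+0+1 mod 2 = 1
  s[1] = (0110011001100110011001100110011)·(0001011001010001111011011111001) mod 2 = 0+0+0+0+0+1+1+0+0+1+0+0+0+0+0+0+0+1+1+0+0+1+0+0+0+1+1+0+0+0+1 mod 2 = 1
  s[2] = (0001111000011110000111100001111)·(0001011001010001111011011111001) mod 2 = 0+0+0+1+0+1+1+0+0+0+0+1+0+0+0+0+0+0+0+0+1+1+0+0+0+0+0+1+0+0+1 mod 2 = 0
  s[3] = (0000000111111110000000011111111)·(0001011001010001111011011111001) mod 2 = 0+0+0+0+0+0+0+0+0+1+0+1+0+0+0+0+0+0+0+0+0+0+0+1+1+1+1+1+0+0+1 mod 2 = 0
  s[4] = (0000000000000001111111111111111)·(0001011001010001111011011111001) mod 2 = 0+0+0+0+0+0+0+0+0+0+0+0+0+0+0+1+1+1+1+0+1+1+0+1+1+1+1+1+0+0+1 mod 2 = 0
Syndrome = 11000
Column i of H is the binary representation of i, so the syndrome is the binary index of the flipped bit.
Read s = 11000 with s[0] as LSB: 1·2^0 + 1·2^1 + 0·2^2 + 0·2^3 + 0·2^4 = 3.
Error is at bit position 3.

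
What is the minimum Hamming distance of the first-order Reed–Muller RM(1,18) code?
d_min = 131072 (RM(1,18) has length 262144 and minimum distance 2^(m−1) = 131072).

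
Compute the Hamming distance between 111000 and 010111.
XOR = 101111, count of 1s = 5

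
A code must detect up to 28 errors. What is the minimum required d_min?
Detecting e errors requires d_min ≥ e + 1 = 28 + 1 = 29.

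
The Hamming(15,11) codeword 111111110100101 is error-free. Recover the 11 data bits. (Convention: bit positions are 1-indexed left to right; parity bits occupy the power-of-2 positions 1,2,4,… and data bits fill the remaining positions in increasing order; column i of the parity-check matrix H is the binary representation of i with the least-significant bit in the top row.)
Parity bits occupy power-of-2 positions; data bits are at positions {3,5,6,7,9,10,11,12,13,14,15} (1-indexed).
Extract: c[3]=1 c[5]=1 c[6]=1 c[7]=1 c[9]=0 c[10]=1 c[11]=0 c[12]=0 c[13]=1 c[14]=0 c[15]=1
Data = 11110100101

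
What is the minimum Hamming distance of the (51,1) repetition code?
d_min = 51 (the only two codewords are 0…0 and 1…1, differing in all 51 positions).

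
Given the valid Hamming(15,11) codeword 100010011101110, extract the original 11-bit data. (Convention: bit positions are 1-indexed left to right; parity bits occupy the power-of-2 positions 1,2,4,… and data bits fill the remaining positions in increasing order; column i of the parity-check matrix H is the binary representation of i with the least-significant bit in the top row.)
Parity bits occupy power-of-2 positions; data bits are at positions {3,5,6,7,9,10,11,12,13,14,15} (1-indexed).
Extract: c[3]=0 c[5]=1 c[6]=0 c[7]=0 c[9]=1 c[10]=1 c[11]=0 c[12]=1 c[13]=1 c[14]=1 c[15]=0
Data = 01001101110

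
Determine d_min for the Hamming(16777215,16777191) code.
d_min = 3 (every single-error-correcting Hamming code has d_min = 3).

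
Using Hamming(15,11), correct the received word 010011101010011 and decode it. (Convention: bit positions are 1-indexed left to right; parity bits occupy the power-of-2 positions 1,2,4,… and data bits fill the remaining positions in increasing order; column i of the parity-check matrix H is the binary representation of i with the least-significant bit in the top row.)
Syndrome s = H · r^T (mod 2), r = 010011101010011:
  s[0] = (101010101010101)·(010011101010011) mod 2 = 0+0+0+0+1+0+1+0+1+0+1+0+0+0+1 mod 2 = 1
  s[1] = (011001100110011)·(010011101010011) mod 2 = 0+1+0+0+0+1+1+0+0+0+1+0+0+1+1 mod 2 = 0
  s[2] = (000111100001111)·(010011101010011) mod 2 = 0+0+0+0+1+1+1+0+0+0+0+0+0+1+1 mod 2 = 1
  s[3] = (000000011111111)·(010011101010011) mod 2 = 0+0+0+0+0+0+0+0+1+0+1+0+0+1+1 mod 2 = 0
Syndrome = 1010
Column 5 of H equals this syndrome → error at bit 5 (1-indexed).
Flip bit 5: 010011101010011 → 010001101010011
Extract data bits at positions {3,5,6,7,9,10,11,12,13,14,15}: 00111010011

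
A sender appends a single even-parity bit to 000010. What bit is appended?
Sum of data bits: 0+0+0+0+1+0 = 1.
1 mod 2 = 1, so parity bit = 1.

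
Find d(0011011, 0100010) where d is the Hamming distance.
XOR = 0111001, count of 1s = 4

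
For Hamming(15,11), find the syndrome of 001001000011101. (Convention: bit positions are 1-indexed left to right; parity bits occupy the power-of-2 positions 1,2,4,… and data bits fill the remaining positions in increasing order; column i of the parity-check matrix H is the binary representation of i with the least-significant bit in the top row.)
Syndrome s = H · r^T (mod 2), r = 001001000011101:
  s[0] = (101010101010101)·(001001000011101) mod 2 = 0+0+1+0+0+0+0+0+0+0+1+0+1+0+1 mod 2 = 0
  s[1] = (011001100110011)·(001001000011101) mod 2 = 0+0+1+0+0+1+0+0+0+0+1+0+0+0+1 mod 2 = 0
  s[2] = (000111100001111)·(001001000011101) mod 2 = 0+0+0+0+0+1+0+0+0+0+0+1+1+0+1 mod 2 = 0
  s[3] = (000000011111111)·(001001000011101) mod 2 = 0+0+0+0+0+0+0+0+0+0+1+1+1+0+1 mod 2 = 0
Syndrome = 0000
s = 0: no error detected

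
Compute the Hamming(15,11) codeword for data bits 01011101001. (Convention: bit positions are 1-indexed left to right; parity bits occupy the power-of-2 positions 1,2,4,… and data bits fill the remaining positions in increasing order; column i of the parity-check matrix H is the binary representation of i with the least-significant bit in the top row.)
Codeword c = d · G (mod 2), d = 01011101001:
  c[0] = d·G[:,0] = (01011101001)·(11011010101) mod 2 = 0+1+0+1+1+0+0+0+0+0+1 mod 2 = 0
  c[1] = d·G[:,1] = (01011101001)·(10110110011) mod 2 = 0+0+0+1+0+1+0+0+0+0+1 mod 2 = 1
  c[2] = d·G[:,2] = (01011101001)·(10000000000) mod 2 = 0+0+0+0+0+0+0+0+0+0+0 mod 2 = 0
  c[3] = d·G[:,3] = (01011101001)·(01110001111) mod 2 = 0+1+0+1+0+0+0+1+0+0+1 mod 2 = 0
  c[4] = d·G[:,4] = (01011101001)·(01000000000) mod 2 = 0+1+0+0+0+0+0+0+0+0+0 mod 2 = 1
  c[5] = d·G[:,5] = (01011101001)·(00100000000) mod 2 = 0+0+0+0+0+0+0+0+0+0+0 mod 2 = 0
  c[6] = d·G[:,6] = (01011101001)·(00010000000) mod 2 = 0+0+0+1+0+0+0+0+0+0+0 mod 2 = 1
  c[7] = d·G[:,7] = (01011101001)·(00001111111) mod 2 = 0+0+0+0+1+1+0+1+0+0+1 mod 2 = 0
  c[8] = d·G[:,8] = (01011101001)·(00001000000) mod 2 = 0+0+0+0+1+0+0+0+0+0+0 mod 2 = 1
  c[9] = d·G[:,9] = (01011101001)·(00000100000) mod 2 = 0+0+0+0+0+1+0+0+0+0+0 mod 2 = 1
  c[10] = d·G[:,10] = (01011101001)·(00000010000) mod 2 = 0+0+0+0+0+0+0+0+0+0+0 mod 2 = 0
  c[11] = d·G[:,11] = (01011101001)·(00000001000) mod 2 = 0+0+0+0+0+0+0+1+0+0+0 mod 2 = 1
  c[12] = d·G[:,12] = (01011101001)·(00000000100) mod 2 = 0+0+0+0+0+0+0+0+0+0+0 mod 2 = 0
  c[13] = d·G[:,13] = (01011101001)·(00000000010) mod 2 = 0+0+0+0+0+0+0+0+0+0+0 mod 2 = 0
  c[14] = d·G[:,14] = (01011101001)·(00000000001) mod 2 = 0+0+0+0+0+0+0+0+0+0+1 mod 2 = 1
Codeword = 010010101101001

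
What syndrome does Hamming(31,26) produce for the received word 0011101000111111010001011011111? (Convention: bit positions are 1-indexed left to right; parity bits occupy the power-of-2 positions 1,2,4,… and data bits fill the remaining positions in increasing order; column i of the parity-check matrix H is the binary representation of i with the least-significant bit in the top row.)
Syndrome s = H · r^T (mod 2), r = 0011101000111111010001011011111:
  s[0] = (1010101010101010101010101010101)·(0011101000111111010001011011111) mod 2 = 0+0+1+0+1+0+1+0+0+0+1+0+1+0+1+0+0+0+0+0+0+0+0+0+1+0+1+0+1+0+1 mod 2 = 0
  s[1] = (0110011001100110011001100110011)·(0011101000111111010001011011111) mod 2 = 0+0+1+0+0+0+1+0+0+0+1+0+0+1+1+0+0+1+0+0+0+1+0+0+0+0+1+0+0+1+1 mod 2 = 0
  s[2] = (0001111000011110000111100001111)·(0011101000111111010001011011111) mod 2 = 0+0+0+1+1+0+1+0+0+0+0+1+1+1+1+0+0+0+0+0+0+1+0+0+0+0+0+1+1+1+1 mod 2 = 0
  s[3] = (0000000111111110000000011111111)·(0011101000111111010001011011111) mod 2 = 0+0+0+0+0+0+0+0+0+0+1+1+1+1+1+0+0+0+0+0+0+0+0+1+1+0+1+1+1+1+1 mod 2 = 0
  s[4] = (0000000000000001111111111111111)·(0011101000111111010001011011111) mod 2 = 0+0+0+0+0+0+0+0+0+0+0+0+0+0+0+1+0+1+0+0+0+1+0+1+1+0+1+1+1+1+1 mod 2 = 0
Syndrome = 00000
s = 0: no error detected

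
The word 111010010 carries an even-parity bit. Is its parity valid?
Sum of all bits: 1+1+1+0+1+0+0+1+0 = 5; 5 mod 2 = 1. Result is 1 → parity error detected.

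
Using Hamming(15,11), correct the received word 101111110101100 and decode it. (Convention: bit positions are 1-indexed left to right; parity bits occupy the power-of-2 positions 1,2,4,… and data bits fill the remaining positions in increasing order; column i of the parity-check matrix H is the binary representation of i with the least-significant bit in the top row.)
Syndrome s = H · r^T (mod 2), r = 101111110101100:
  s[0] = (101010101010101)·(101111110101100) mod 2 = 1+0+1+0+1+0+1+0+0+0+0+0+1+0+0 mod 2 = 1
  s[1] = (011001100110011)·(101111110101100) mod 2 = 0+0+1+0+0+1+1+0+0+1+0+0+0+0+0 mod 2 = 0
  s[2] = (000111100001111)·(101111110101100) mod 2 = 0+0+0+1+1+1+1+0+0+0+0+1+1+0+0 mod 2 = 0
  s[3] = (000000011111111)·(101111110101100) mod 2 = 0+0+0+0+0+0+0+1+0+1+0+1+1+0+0 mod 2 = 0
Syndrome = 1000
Column 1 of H equals this syndrome → error at bit 1 (1-indexed).
Flip bit 1: 101111110101100 → 001111110101100
Extract data bits at positions {3,5,6,7,9,10,11,12,13,14,15}: 11110101100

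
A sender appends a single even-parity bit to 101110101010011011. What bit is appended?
Sum of data bits: 1+0+1+1+1+0+1+0+1+0+1+0+0+1+1+0+1+1 = 11.
11 mod 2 = 1, so parity bit = 1.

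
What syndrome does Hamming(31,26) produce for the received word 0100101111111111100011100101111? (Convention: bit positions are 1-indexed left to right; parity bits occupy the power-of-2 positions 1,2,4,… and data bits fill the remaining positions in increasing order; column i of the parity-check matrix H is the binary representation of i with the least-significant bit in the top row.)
Syndrome s = H · r^T (mod 2), r = 0100101111111111100011100101111:
  s[0] = (1010101010101010101010101010101)·(0100101111111111100011100101111) mod 2 = 0+0+0+0+1+0+1+0+1+0+1+0+1+0+1+0+1+0+0+0+1+0+1+0+0+0+0+0+1+0+1 mod 2 = 1
  s[1] = (0110011001100110011001100110011)·(0100101111111111100011100101111) mod 2 = 0+1+0+0+0+0+1+0+0+1+1+0+0+1+1+0+0+0+0+0+0+1+1+0+0+1+0+0+0+1+1 mod 2 = 1
  s[2] = (0001111000011110000111100001111)·(0100101111111111100011100101111) mod 2 = 0+0+0+0+1+0+1+0+0+0+0+1+1+1+1+0+0+0+0+0+1+1+1+0+0+0+0+1+1+1+1 mod 2 = 1
  s[3] = (0000000111111110000000011111111)·(0100101111111111100011100101111) mod 2 = 0+0+0+0+0+0+0+1+1+1+1+1+1+1+1+0+0+0+0+0+0+0+0+0+0+1+0+1+1+1+1 mod 2 = 1
  s[4] = (0000000000000001111111111111111)·(0100101111111111100011100101111) mod 2 = 0+0+0+0+0+0+0+0+0+0+0+0+0+0+0+1+1+0+0+0+1+1+1+0+0+1+0+1+1+1+1 mod 2 = 0
Syndrome = 11110
Non-zero syndrome: error at position 15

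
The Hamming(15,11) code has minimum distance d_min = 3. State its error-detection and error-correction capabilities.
Detection only: up to d_min − 1 = 2 errors.
Correction: up to ⌊(d_min − 1)/2⌋ = ⌊2/2⌋ = 1 errors.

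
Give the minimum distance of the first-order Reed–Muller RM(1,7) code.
d_min = 64 (RM(1,7) has length 128 and minimum distance 2^(m−1) = 64).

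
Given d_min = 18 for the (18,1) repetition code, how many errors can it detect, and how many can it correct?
Detection only: up to d_min − 1 = 17 errors.
Correction: up to ⌊(d_min − 1)/2⌋ = ⌊17/2⌋ = 8 errors.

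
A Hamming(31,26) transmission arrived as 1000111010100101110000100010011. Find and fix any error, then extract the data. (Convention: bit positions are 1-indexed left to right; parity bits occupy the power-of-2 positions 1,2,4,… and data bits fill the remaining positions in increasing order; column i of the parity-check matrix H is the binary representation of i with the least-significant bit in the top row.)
Syndrome s = H · r^T (mod 2), r = 1000111010100101110000100010011:
  s[0] = (1010101010101010101010101010101)·(1000111010100101110000100010011) mod 2 = 1+0+0+0+1+0+1+0+1+0+1+0+0+0+0+0+1+0+0+0+0+0+1+0+0+0+1+0+0+0+1 mod 2 = 1
  s[1] = (0110011001100110011001100110011)·(1000111010100101110000100010011) mod 2 = 0+0+0+0+0+1+1+0+0+0+1+0+0+1+0+0+0+1+0+0+0+0+1+0+0+0+1+0+0+1+1 mod 2 = 1
  s[2] = (0001111000011110000111100001111)·(1000111010100101110000100010011) mod 2 = 0+0+0+0+1+1+1+0+0+0+0+0+0+1+0+0+0+0+0+0+0+0+1+0+0+0+0+0+0+1+1 mod 2 = 1
  s[3] = (0000000111111110000000011111111)·(1000111010100101110000100010011) mod 2 = 0+0+0+0+0+0+0+0+1+0+1+0+0+1+0+0+0+0+0+0+0+0+0+0+0+0+1+0+0+1+1 mod 2 = 0
  s[4] = (0000000000000001111111111111111)·(1000111010100101110000100010011) mod 2 = 0+0+0+0+0+0+0+0+0+0+0+0+0+0+0+1+1+1+0+0+0+0+1+0+0+0+1+0+0+1+1 mod 2 = 1
Syndrome = 11101
Column 23 of H equals this syndrome → error at bit 23 (1-indexed).
Flip bit 23: 1000111010100101110000100010011 → 1000111010100101110000000010011
Extract data bits at positions {3,5,6,7,9,10,11,12,13,14,15,17,18,19,20,21,22,23,24,25,26,27,28,29,30,31}: 01111010010110000000010011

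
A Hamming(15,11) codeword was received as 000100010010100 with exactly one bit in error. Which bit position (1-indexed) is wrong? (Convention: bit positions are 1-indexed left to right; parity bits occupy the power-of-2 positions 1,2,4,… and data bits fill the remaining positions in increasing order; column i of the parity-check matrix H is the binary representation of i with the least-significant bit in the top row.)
Syndrome s = H · r^T (mod 2), r = 000100010010100:
  s[0] = (101010101010101)·(000100010010100) mod 2 = 0+0+0+0+0+0+0+0+0+0+1+0+1+0+0 mod 2 = 0
  s[1] = (011001100110011)·(000100010010100) mod 2 = 0+0+0+0+0+0+0+0+0+0+1+0+0+0+0 mod 2 = 1
  s[2] = (000111100001111)·(000100010010100) mod 2 = 0+0+0+1+0+0+0+0+0+0+0+0+1+0+0 mod 2 = 0
  s[3] = (000000011111111)·(000100010010100) mod 2 = 0+0+0+0+0+0+0+1+0+0+1+0+1+0+0 mod 2 = 1
Syndrome = 0101
Column i of H is the binary representation of i, so the syndrome is the binary index of the flipped bit.
Read s = 0101 with s[0] as LSB: 0·2^0 + 1·2^1 + 0·2^2 + 1·2^3 = 10.
Error is at bit position 10.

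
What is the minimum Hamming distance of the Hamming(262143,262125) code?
d_min = 3 (every single-error-correcting Hamming code has d_min = 3).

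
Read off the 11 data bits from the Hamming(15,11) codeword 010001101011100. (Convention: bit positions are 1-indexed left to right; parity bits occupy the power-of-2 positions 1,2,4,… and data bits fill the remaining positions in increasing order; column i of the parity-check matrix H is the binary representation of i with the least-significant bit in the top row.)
Parity bits occupy power-of-2 positions; data bits are at positions {3,5,6,7,9,10,11,12,13,14,15} (1-indexed).
Extract: c[3]=0 c[5]=0 c[6]=1 c[7]=1 c[9]=1 c[10]=0 c[11]=1 c[12]=1 c[13]=1 c[14]=0 c[15]=0
Data = 00111011100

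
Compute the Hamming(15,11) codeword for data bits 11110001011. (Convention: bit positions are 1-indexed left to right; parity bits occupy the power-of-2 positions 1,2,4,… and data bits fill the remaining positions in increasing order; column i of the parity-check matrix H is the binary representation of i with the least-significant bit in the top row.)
Codeword c = d · G (mod 2), d = 11110001011:
  c[0] = d·G[:,0] = (11110001011)·(11011010101) mod 2 = 1+1+0+1+0+0+0+0+0+0+1 mod 2 = 0
  c[1] = d·G[:,1] = (11110001011)·(10110110011) mod 2 = 1+0+1+1+0+0+0+0+0+1+1 mod 2 = 1
  c[2] = d·G[:,2] = (11110001011)·(10000000000) mod 2 = 1+0+0+0+0+0+0+0+0+0+0 mod 2 = 1
  c[3] = d·G[:,3] = (11110001011)·(01110001111) mod 2 = 0+1+1+1+0+0+0+1+0+1+1 mod 2 = 0
  c[4] = d·G[:,4] = (11110001011)·(01000000000) mod 2 = 0+1+0+0+0+0+0+0+0+0+0 mod 2 = 1
  c[5] = d·G[:,5] = (11110001011)·(00100000000) mod 2 = 0+0+1+0+0+0+0+0+0+0+0 mod 2 = 1
  c[6] = d·G[:,6] = (11110001011)·(00010000000) mod 2 = 0+0+0+1+0+0+0+0+0+0+0 mod 2 = 1
  c[7] = d·G[:,7] = (11110001011)·(00001111111) mod 2 = 0+0+0+0+0+0+0+1+0+1+1 mod 2 = 1
  c[8] = d·G[:,8] = (11110001011)·(00001000000) mod 2 = 0+0+0+0+0+0+0+0+0+0+0 mod 2 = 0
  c[9] = d·G[:,9] = (11110001011)·(00000100000) mod 2 = 0+0+0+0+0+0+0+0+0+0+0 mod 2 = 0
  c[10] = d·G[:,10] = (11110001011)·(00000010000) mod 2 = 0+0+0+0+0+0+0+0+0+0+0 mod 2 = 0
  c[11] = d·G[:,11] = (11110001011)·(00000001000) mod 2 = 0+0+0+0+0+0+0+1+0+0+0 mod 2 = 1
  c[12] = d·G[:,12] = (11110001011)·(00000000100) mod 2 = 0+0+0+0+0+0+0+0+0+0+0 mod 2 = 0
  c[13] = d·G[:,13] = (11110001011)·(00000000010) mod 2 = 0+0+0+0+0+0+0+0+0+1+0 mod 2 = 1
  c[14] = d·G[:,14] = (11110001011)·(00000000001) mod 2 = 0+0+0+0+0+0+0+0+0+0+1 mod 2 = 1
Codeword = 011011110001011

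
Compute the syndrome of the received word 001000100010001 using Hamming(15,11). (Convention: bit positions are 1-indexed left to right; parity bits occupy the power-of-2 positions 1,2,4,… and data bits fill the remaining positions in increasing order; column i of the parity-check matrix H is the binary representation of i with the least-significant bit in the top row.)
Syndrome s = H · r^T (mod 2), r = 001000100010001:
  s[0] = (101010101010101)·(001000100010001) mod 2 = 0+0+1+0+0+0+1+0+0+0+1+0+0+0+1 mod 2 = 0
  s[1] = (011001100110011)·(001000100010001) mod 2 = 0+0+1+0+0+0+1+0+0+0+1+0+0+0+1 mod 2 = 0
  s[2] = (000111100001111)·(001000100010001) mod 2 = 0+0+0+0+0+0+1+0+0+0+0+0+0+0+1 mod 2 = 0
  s[3] = (000000011111111)·(001000100010001) mod 2 = 0+0+0+0+0+0+0+0+0+0+1+0+0+0+1 mod 2 = 0
Syndrome = 0000
s = 0: no error detected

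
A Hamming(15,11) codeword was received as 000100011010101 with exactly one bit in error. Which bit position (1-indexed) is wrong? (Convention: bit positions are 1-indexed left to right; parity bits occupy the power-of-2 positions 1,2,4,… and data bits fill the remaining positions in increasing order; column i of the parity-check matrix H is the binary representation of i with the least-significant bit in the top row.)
Syndrome s = H · r^T (mod 2), r = 000100011010101:
  s[0] = (101010101010101)·(000100011010101) mod 2 = 0+0+0+0+0+0+0+0+1+0+1+0+1+0+1 mod 2 = 0
  s[1] = (011001100110011)·(000100011010101) mod 2 = 0+0+0+0+0+0+0+0+0+0+1+0+0+0+1 mod 2 = 0
  s[2] = (000111100001111)·(000100011010101) mod 2 = 0+0+0+1+0+0+0+0+0+0+0+0+1+0+1 mod 2 = 1
  s[3] = (000000011111111)·(000100011010101) mod 2 = 0+0+0+0+0+0+0+1+1+0+1+0+1+0+1 mod 2 = 1
Syndrome = 0011
Column i of H is the binary representation of i, so the syndrome is the binary index of the flipped bit.
Read s = 0011 with s[0] as LSB: 0·2^0 + 0·2^1 + 1·2^2 + 1·2^3 = 12.
Error is at bit position 12.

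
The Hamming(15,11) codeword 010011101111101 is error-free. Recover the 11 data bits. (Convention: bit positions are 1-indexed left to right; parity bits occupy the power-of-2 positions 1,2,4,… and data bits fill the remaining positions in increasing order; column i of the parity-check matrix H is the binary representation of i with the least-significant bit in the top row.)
Parity bits occupy power-of-2 positions; data bits are at positions {3,5,6,7,9,10,11,12,13,14,15} (1-indexed).
Extract: c[3]=0 c[5]=1 c[6]=1 c[7]=1 c[9]=1 c[10]=1 c[11]=1 c[12]=1 c[13]=1 c[14]=0 c[15]=1
Data = 01111111101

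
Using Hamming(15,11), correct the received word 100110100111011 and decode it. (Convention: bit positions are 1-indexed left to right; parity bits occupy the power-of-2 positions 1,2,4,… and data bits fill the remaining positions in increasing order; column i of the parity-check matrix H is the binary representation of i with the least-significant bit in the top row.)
Syndrome s = H · r^T (mod 2), r = 100110100111011:
  s[0] = (101010101010101)·(100110100111011) mod 2 = 1+0+0+0+1+0+1+0+0+0+1+0+0+0+1 mod 2 = 1
  s[1] = (011001100110011)·(100110100111011) mod 2 = 0+0+0+0+0+0+1+0+0+1+1+0+0+1+1 mod 2 = 1
  s[2] = (000111100001111)·(100110100111011) mod 2 = 0+0+0+1+1+0+1+0+0+0+0+1+0+1+1 mod 2 = 0
  s[3] = (000000011111111)·(100110100111011) mod 2 = 0+0+0+0+0+0+0+0+0+1+1+1+0+1+1 mod 2 = 1
Syndrome = 1101
Column 11 of H equals this syndrome → error at bit 11 (1-indexed).
Flip bit 11: 100110100111011 → 100110100101011
Extract data bits at positions {3,5,6,7,9,10,11,12,13,14,15}: 01010101011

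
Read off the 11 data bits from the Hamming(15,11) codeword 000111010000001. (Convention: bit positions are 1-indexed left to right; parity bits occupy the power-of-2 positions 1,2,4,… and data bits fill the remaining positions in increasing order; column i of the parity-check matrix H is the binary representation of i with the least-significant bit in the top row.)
Parity bits occupy power-of-2 positions; data bits are at positions {3,5,6,7,9,10,11,12,13,14,15} (1-indexed).
Extract: c[3]=0 c[5]=1 c[6]=1 c[7]=0 c[9]=0 c[10]=0 c[11]=0 c[12]=0 c[13]=0 c[14]=0 c[15]=1
Data = 01100000001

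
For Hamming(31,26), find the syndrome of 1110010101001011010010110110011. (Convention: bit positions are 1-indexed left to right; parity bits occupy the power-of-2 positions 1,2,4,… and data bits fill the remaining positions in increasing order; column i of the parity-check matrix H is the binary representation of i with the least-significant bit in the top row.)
Syndrome s = H · r^T (mod 2), r = 1110010101001011010010110110011:
  s[0] = (1010101010101010101010101010101)·(1110010101001011010010110110011) mod 2 = 1+0+1+0+0+0+0+0+0+0+0+0+1+0+1+0+0+0+0+0+1+0+1+0+0+0+1+0+0+0+1 mod 2 = 0
  s[1] = (0110011001100110011001100110011)·(1110010101001011010010110110011) mod 2 = 0+1+1+0+0+1+0+0+0+1+0+0+0+0+1+0+0+1+0+0+0+0+1+0+0+1+1+0+0+1+1 mod 2 = 1
  s[2] = (0001111000011110000111100001111)·(1110010101001011010010110110011) mod 2 = 0+0+0+0+0+1+0+0+0+0+0+0+1+0+1+0+0+0+0+0+1+0+1+0+0+0+0+0+0+1+1 mod 2 = 1
  s[3] = (0000000111111110000000011111111)·(1110010101001011010010110110011) mod 2 = 0+0+0+0+0+0+0+1+0+1+0+0+1+0+1+0+0+0+0+0+0+0+0+1+0+1+1+0+0+1+1 mod 2 = 1
  s[4] = (0000000000000001111111111111111)·(1110010101001011010010110110011) mod 2 = 0+0+0+0+0+0+0+0+0+0+0+0+0+0+0+1+0+1+0+0+1+0+1+1+0+1+1+0+0+1+1 mod 2 = 1
Syndrome = 01111
Non-zero syndrome: error at position 30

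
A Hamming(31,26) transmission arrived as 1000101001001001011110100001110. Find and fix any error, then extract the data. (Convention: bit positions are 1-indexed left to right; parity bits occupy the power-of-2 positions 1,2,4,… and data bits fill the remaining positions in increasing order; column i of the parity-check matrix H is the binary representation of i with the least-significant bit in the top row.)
Syndrome s = H · r^T (mod 2), r = 1000101001001001011110100001110:
  s[0] = (1010101010101010101010101010101)·(1000101001001001011110100001110) mod 2 = 1+0+0+0+1+0+1+0+0+0+0+0+1+0+0+0+0+0+1+0+1+0+1+0+0+0+0+0+1+0+0 mod 2 = 0
  s[1] = (0110011001100110011001100110011)·(1000101001001001011110100001110) mod 2 = 0+0+0+0+0+0+1+0+0+1+0+0+0+0+0+0+0+1+1+0+0+0+1+0+0+0+0+0+0+1+0 mod 2 = 0
  s[2] = (0001111000011110000111100001111)·(1000101001001001011110100001110) mod 2 = 0+0+0+0+1+0+1+0+0+0+0+0+1+0+0+0+0+0+0+1+1+0+1+0+0+0+0+1+1+1+0 mod 2 = 1
  s[3] = (0000000111111110000000011111111)·(1000101001001001011110100001110) mod 2 = 0+0+0+0+0+0+0+0+0+1+0+0+1+0+0+0+0+0+0+0+0+0+0+0+0+0+0+1+1+1+0 mod 2 = 1
  s[4] = (0000000000000001111111111111111)·(1000101001001001011110100001110) mod 2 = 0+0+0+0+0+0+0+0+0+0+0+0+0+0+0+1+0+1+1+1+1+0+1+0+0+0+0+1+1+1+0 mod 2 = 1
Syndrome = 00111
Column 28 of H equals this syndrome → error at bit 28 (1-indexed).
Flip bit 28: 1000101001001001011110100001110 → 1000101001001001011110100000110
Extract data bits at positions {3,5,6,7,9,10,11,12,13,14,15,17,18,19,20,21,22,23,24,25,26,27,28,29,30,31}: 01010100100011110100000110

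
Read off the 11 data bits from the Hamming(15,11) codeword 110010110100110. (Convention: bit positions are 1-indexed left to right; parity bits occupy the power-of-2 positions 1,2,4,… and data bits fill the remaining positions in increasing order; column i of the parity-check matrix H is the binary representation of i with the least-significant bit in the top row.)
Parity bits occupy power-of-2 positions; data bits are at positions {3,5,6,7,9,10,11,12,13,14,15} (1-indexed).
Extract: c[3]=0 c[5]=1 c[6]=0 c[7]=1 c[9]=0 c[10]=1 c[11]=0 c[12]=0 c[13]=1 c[14]=1 c[15]=0
Data = 01010100110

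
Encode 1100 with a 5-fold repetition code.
Repeat each bit 5× and concatenate:
1→11111  1→11111  0→00000  0→00000
Codeword = 11111111110000000000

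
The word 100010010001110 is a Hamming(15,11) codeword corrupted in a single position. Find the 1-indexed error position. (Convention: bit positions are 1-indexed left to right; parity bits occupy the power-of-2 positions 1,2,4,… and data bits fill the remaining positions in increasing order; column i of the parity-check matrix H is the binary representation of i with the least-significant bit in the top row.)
Syndrome s = H · r^T (mod 2), r = 100010010001110:
  s[0] = (101010101010101)·(100010010001110) mod 2 = 1+0+0+0+1+0+0+0+0+0+0+0+1+0+0 mod 2 = 1
  s[1] = (011001100110011)·(100010010001110) mod 2 = 0+0+0+0+0+0+0+0+0+0+0+0+0+1+0 mod 2 = 1
  s[2] = (000111100001111)·(100010010001110) mod 2 = 0+0+0+0+1+0+0+0+0+0+0+1+1+1+0 mod 2 = 0
  s[3] = (000000011111111)·(100010010001110) mod 2 = 0+0+0+0+0+0+0+1+0+0+0+1+1+1+0 mod 2 = 0
Syndrome = 1100
Column i of H is the binary representation of i, so the syndrome is the binary index of the flipped bit.
Read s = 1100 with s[0] as LSB: 1·2^0 + 1·2^1 + 0·2^2 + 0·2^3 = 3.
Error is at bit position 3.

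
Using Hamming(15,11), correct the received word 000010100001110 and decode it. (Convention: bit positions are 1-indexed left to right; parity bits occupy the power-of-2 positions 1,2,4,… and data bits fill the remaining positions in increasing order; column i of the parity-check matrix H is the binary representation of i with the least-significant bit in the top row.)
Syndrome s = H · r^T (mod 2), r = 000010100001110:
  s[0] = (101010101010101)·(000010100001110) mod 2 = 0+0+0+0+1+0+1+0+0+0+0+0+1+0+0 mod 2 = 1
  s[1] = (011001100110011)·(000010100001110) mod 2 = 0+0+0+0+0+0+1+0+0+0+0+0+0+1+0 mod 2 = 0
  s[2] = (000111100001111)·(000010100001110) mod 2 = 0+0+0+0+1+0+1+0+0+0+0+1+1+1+0 mod 2 = 1
  s[3] = (000000011111111)·(000010100001110) mod 2 = 0+0+0+0+0+0+0+0+0+0+0+1+1+1+0 mod 2 = 1
Syndrome = 1011
Column 13 of H equals this syndrome → error at bit 13 (1-indexed).
Flip bit 13: 000010100001110 → 000010100001010
Extract data bits at positions {3,5,6,7,9,10,11,12,13,14,15}: 01010001010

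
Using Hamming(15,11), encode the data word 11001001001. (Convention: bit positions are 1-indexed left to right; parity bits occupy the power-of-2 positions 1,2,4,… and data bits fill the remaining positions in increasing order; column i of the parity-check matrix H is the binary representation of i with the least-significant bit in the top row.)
Codeword c = d · G (mod 2), d = 11001001001:
  c[0] = d·G[:,0] = (11001001001)·(11011010101) mod 2 = 1+1+0+0+1+0+0+0+0+0+1 mod 2 = 0
  c[1] = d·G[:,1] = (11001001001)·(10110110011) mod 2 = 1+0+0+0+0+0+0+0+0+0+1 mod 2 = 0
  c[2] = d·G[:,2] = (11001001001)·(10000000000) mod 2 = 1+0+0+0+0+0+0+0+0+0+0 mod 2 = 1
  c[3] = d·G[:,3] = (11001001001)·(01110001111) mod 2 = 0+1+0+0+0+0+0+1+0+0+1 mod 2 = 1
  c[4] = d·G[:,4] = (11001001001)·(01000000000) mod 2 = 0+1+0+0+0+0+0+0+0+0+0 mod 2 = 1
  c[5] = d·G[:,5] = (11001001001)·(00100000000) mod 2 = 0+0+0+0+0+0+0+0+0+0+0 mod 2 = 0
  c[6] = d·G[:,6] = (11001001001)·(00010000000) mod 2 = 0+0+0+0+0+0+0+0+0+0+0 mod 2 = 0
  c[7] = d·G[:,7] = (11001001001)·(00001111111) mod 2 = 0+0+0+0+1+0+0+1+0+0+1 mod 2 = 1
  c[8] = d·G[:,8] = (11001001001)·(00001000000) mod 2 = 0+0+0+0+1+0+0+0+0+0+0 mod 2 = 1
  c[9] = d·G[:,9] = (11001001001)·(00000100000) mod 2 = 0+0+0+0+0+0+0+0+0+0+0 mod 2 = 0
  c[10] = d·G[:,10] = (11001001001)·(00000010000) mod 2 = 0+0+0+0+0+0+0+0+0+0+0 mod 2 = 0
  c[11] = d·G[:,11] = (11001001001)·(00000001000) mod 2 = 0+0+0+0+0+0+0+1+0+0+0 mod 2 = 1
  c[12] = d·G[:,12] = (11001001001)·(00000000100) mod 2 = 0+0+0+0+0+0+0+0+0+0+0 mod 2 = 0
  c[13] = d·G[:,13] = (11001001001)·(00000000010) mod 2 = 0+0+0+0+0+0+0+0+0+0+0 mod 2 = 0
  c[14] = d·G[:,14] = (11001001001)·(00000000001) mod 2 = 0+0+0+0+0+0+0+0+0+0+1 mod 2 = 1
Codeword = 001110011001001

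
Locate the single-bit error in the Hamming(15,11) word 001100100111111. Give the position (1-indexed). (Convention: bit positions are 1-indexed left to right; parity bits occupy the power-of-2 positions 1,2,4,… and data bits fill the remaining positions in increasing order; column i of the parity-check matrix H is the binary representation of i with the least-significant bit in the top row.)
Syndrome s = H · r^T (mod 2), r = 001100100111111:
  s[0] = (101010101010101)·(001100100111111) mod 2 = 0+0+1+0+0+0+1+0+0+0+1+0+1+0+1 mod 2 = 1
  s[1] = (011001100110011)·(001100100111111) mod 2 = 0+0+1+0+0+0+1+0+0+1+1+0+0+1+1 mod 2 = 0
  s[2] = (000111100001111)·(001100100111111) mod 2 = 0+0+0+1+0+0+1+0+0+0+0+1+1+1+1 mod 2 = 0
  s[3] = (000000011111111)·(001100100111111) mod 2 = 0+0+0+0+0+0+0+0+0+1+1+1+1+1+1 mod 2 = 0
Syndrome = 1000
Column i of H is the binary representation of i, so the syndrome is the binary index of the flipped bit.
Read s = 1000 with s[0] as LSB: 1·2^0 + 0·2^1 + 0·2^2 + 0·2^3 = 1.
Error is at bit position 1.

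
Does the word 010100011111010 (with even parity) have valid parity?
Sum of all bits: 0+1+0+1+0+0+0+1+1+1+1+1+0+1+0 = 8; 8 mod 2 = 0. Result is 0 → valid parity.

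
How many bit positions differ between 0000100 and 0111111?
XOR = 0111011, count of 1s = 5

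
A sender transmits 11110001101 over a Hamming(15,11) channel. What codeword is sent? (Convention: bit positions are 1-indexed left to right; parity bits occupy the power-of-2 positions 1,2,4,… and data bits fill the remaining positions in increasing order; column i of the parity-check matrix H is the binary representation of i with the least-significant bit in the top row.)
Codeword c = d · G (mod 2), d = 11110001101:
  c[0] = d·G[:,0] = (11110001101)·(11011010101) mod 2 = 1+1+0+1+0+0+0+0+1+0+1 mod 2 = 1
  c[1] = d·G[:,1] = (11110001101)·(10110110011) mod 2 = 1+0+1+1+0+0+0+0+0+0+1 mod 2 = 0
  c[2] = d·G[:,2] = (11110001101)·(10000000000) mod 2 = 1+0+0+0+0+0+0+0+0+0+0 mod 2 = 1
  c[3] = d·G[:,3] = (11110001101)·(01110001111) mod 2 = 0+1+1+1+0+0+0+1+1+0+1 mod 2 = 0
  c[4] = d·G[:,4] = (11110001101)·(01000000000) mod 2 = 0+1+0+0+0+0+0+0+0+0+0 mod 2 = 1
  c[5] = d·G[:,5] = (11110001101)·(00100000000) mod 2 = 0+0+1+0+0+0+0+0+0+0+0 mod 2 = 1
  c[6] = d·G[:,6] = (11110001101)·(00010000000) mod 2 = 0+0+0+1+0+0+0+0+0+0+0 mod 2 = 1
  c[7] = d·G[:,7] = (11110001101)·(00001111111) mod 2 = 0+0+0+0+0+0+0+1+1+0+1 mod 2 = 1
  c[8] = d·G[:,8] = (11110001101)·(00001000000) mod 2 = 0+0+0+0+0+0+0+0+0+0+0 mod 2 = 0
  c[9] = d·G[:,9] = (11110001101)·(00000100000) mod 2 = 0+0+0+0+0+0+0+0+0+0+0 mod 2 = 0
  c[10] = d·G[:,10] = (11110001101)·(00000010000) mod 2 = 0+0+0+0+0+0+0+0+0+0+0 mod 2 = 0
  c[11] = d·G[:,11] = (11110001101)·(00000001000) mod 2 = 0+0+0+0+0+0+0+1+0+0+0 mod 2 = 1
  c[12] = d·G[:,12] = (11110001101)·(00000000100) mod 2 = 0+0+0+0+0+0+0+0+1+0+0 mod 2 = 1
  c[13] = d·G[:,13] = (11110001101)·(00000000010) mod 2 = 0+0+0+0+0+0+0+0+0+0+0 mod 2 = 0
  c[14] = d·G[:,14] = (11110001101)·(00000000001) mod 2 = 0+0+0+0+0+0+0+0+0+0+1 mod 2 = 1
Codeword = 101011110001101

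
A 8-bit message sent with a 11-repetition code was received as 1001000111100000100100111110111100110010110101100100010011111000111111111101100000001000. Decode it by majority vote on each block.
Split into 11-bit blocks and majority-vote each:
  block 1 = 10010001111: 6 ones, 5 zeros → 1
  block 2 = 00000100100: 2 ones, 9 zeros → 0
  block 3 = 11111011110: 9 ones, 2 zeros → 1
  block 4 = 01100101101: 6 ones, 5 zeros → 1
  block 5 = 01100100010: 4 ones, 7 zeros → 0
  block 6 = 01111100011: 7 ones, 4 zeros → 1
  block 7 = 11111111011: 10 ones, 1 zeros → 1
  block 8 = 00000001000: 1 ones, 10 zeros → 0
Decoded = 10110110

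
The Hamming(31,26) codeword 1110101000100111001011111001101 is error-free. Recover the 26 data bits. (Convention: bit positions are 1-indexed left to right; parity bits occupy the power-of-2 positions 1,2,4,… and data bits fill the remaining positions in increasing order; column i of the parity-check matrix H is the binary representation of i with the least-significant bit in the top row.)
Parity bits occupy power-of-2 positions; data bits are at positions {3,5,6,7,9,10,11,12,13,14,15,17,18,19,20,21,22,23,24,25,26,27,28,29,30,31} (1-indexed).
Extract: c[3]=1 c[5]=1 c[6]=0 c[7]=1 c[9]=0 c[10]=0 c[11]=1 c[12]=0 c[13]=0 c[14]=1 c[15]=1 c[17]=0 c[18]=0 c[19]=1 c[20]=0 c[21]=1 c[22]=1 c[23]=1 c[24]=1 c[25]=1 c[26]=0 c[27]=0 c[28]=1 c[29]=1 c[30]=0 c[31]=1
Data = 11010010011001011111001101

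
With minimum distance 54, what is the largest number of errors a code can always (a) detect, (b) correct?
(a) Detection requires d_min ≥ e+1, so e ≤ d_min − 1 = 53.
(b) Correction requires d_min ≥ 2t+1, so t ≤ ⌊(d_min − 1)/2⌋ = ⌊53/2⌋ = 26.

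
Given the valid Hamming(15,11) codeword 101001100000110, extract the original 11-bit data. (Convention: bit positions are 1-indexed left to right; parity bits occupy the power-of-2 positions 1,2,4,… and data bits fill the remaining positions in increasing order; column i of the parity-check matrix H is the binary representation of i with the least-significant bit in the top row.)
Parity bits occupy power-of-2 positions; data bits are at positions {3,5,6,7,9,10,11,12,13,14,15} (1-indexed).
Extract: c[3]=1 c[5]=0 c[6]=1 c[7]=1 c[9]=0 c[10]=0 c[11]=0 c[12]=0 c[13]=1 c[14]=1 c[15]=0
Data = 10110000110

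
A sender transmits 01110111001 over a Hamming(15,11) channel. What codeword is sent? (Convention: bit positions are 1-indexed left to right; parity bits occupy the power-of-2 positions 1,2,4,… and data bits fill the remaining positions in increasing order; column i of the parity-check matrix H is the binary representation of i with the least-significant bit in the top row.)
Codeword c = d · G (mod 2), d = 01110111001:
  c[0] = d·G[:,0] = (01110111001)·(11011010101) mod 2 = 0+1+0+1+0+0+1+0+0+0+1 mod 2 = 0
  c[1] = d·G[:,1] = (01110111001)·(10110110011) mod 2 = 0+0+1+1+0+1+1+0+0+0+1 mod 2 = 1
  c[2] = d·G[:,2] = (01110111001)·(10000000000) mod 2 = 0+0+0+0+0+0+0+0+0+0+0 mod 2 = 0
  c[3] = d·G[:,3] = (01110111001)·(01110001111) mod 2 = 0+1+1+1+0+0+0+1+0+0+1 mod 2 = 1
  c[4] = d·G[:,4] = (01110111001)·(01000000000) mod 2 = 0+1+0+0+0+0+0+0+0+0+0 mod 2 = 1
  c[5] = d·G[:,5] = (01110111001)·(00100000000) mod 2 = 0+0+1+0+0+0+0+0+0+0+0 mod 2 = 1
  c[6] = d·G[:,6] = (01110111001)·(00010000000) mod 2 = 0+0+0+1+0+0+0+0+0+0+0 mod 2 = 1
  c[7] = d·G[:,7] = (01110111001)·(00001111111) mod 2 = 0+0+0+0+0+1+1+1+0+0+1 mod 2 = 0
  c[8] = d·G[:,8] = (01110111001)·(00001000000) mod 2 = 0+0+0+0+0+0+0+0+0+0+0 mod 2 = 0
  c[9] = d·G[:,9] = (01110111001)·(00000100000) mod 2 = 0+0+0+0+0+1+0+0+0+0+0 mod 2 = 1
  c[10] = d·G[:,10] = (01110111001)·(00000010000) mod 2 = 0+0+0+0+0+0+1+0+0+0+0 mod 2 = 1
  c[11] = d·G[:,11] = (01110111001)·(00000001000) mod 2 = 0+0+0+0+0+0+0+1+0+0+0 mod 2 = 1
  c[12] = d·G[:,12] = (01110111001)·(00000000100) mod 2 = 0+0+0+0+0+0+0+0+0+0+0 mod 2 = 0
  c[13] = d·G[:,13] = (01110111001)·(00000000010) mod 2 = 0+0+0+0+0+0+0+0+0+0+0 mod 2 = 0
  c[14] = d·G[:,14] = (01110111001)·(00000000001) mod 2 = 0+0+0+0+0+0+0+0+0+0+1 mod 2 = 1
Codeword = 010111100111001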